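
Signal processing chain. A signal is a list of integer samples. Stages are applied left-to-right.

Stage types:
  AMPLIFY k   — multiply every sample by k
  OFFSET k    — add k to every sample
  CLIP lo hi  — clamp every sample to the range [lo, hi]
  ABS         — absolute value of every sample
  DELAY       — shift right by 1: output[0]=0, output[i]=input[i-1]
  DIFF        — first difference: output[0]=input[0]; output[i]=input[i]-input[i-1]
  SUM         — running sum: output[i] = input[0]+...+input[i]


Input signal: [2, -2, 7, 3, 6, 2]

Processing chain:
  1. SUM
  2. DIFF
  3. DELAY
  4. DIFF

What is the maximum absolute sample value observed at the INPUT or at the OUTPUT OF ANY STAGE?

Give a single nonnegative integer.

Answer: 18

Derivation:
Input: [2, -2, 7, 3, 6, 2] (max |s|=7)
Stage 1 (SUM): sum[0..0]=2, sum[0..1]=0, sum[0..2]=7, sum[0..3]=10, sum[0..4]=16, sum[0..5]=18 -> [2, 0, 7, 10, 16, 18] (max |s|=18)
Stage 2 (DIFF): s[0]=2, 0-2=-2, 7-0=7, 10-7=3, 16-10=6, 18-16=2 -> [2, -2, 7, 3, 6, 2] (max |s|=7)
Stage 3 (DELAY): [0, 2, -2, 7, 3, 6] = [0, 2, -2, 7, 3, 6] -> [0, 2, -2, 7, 3, 6] (max |s|=7)
Stage 4 (DIFF): s[0]=0, 2-0=2, -2-2=-4, 7--2=9, 3-7=-4, 6-3=3 -> [0, 2, -4, 9, -4, 3] (max |s|=9)
Overall max amplitude: 18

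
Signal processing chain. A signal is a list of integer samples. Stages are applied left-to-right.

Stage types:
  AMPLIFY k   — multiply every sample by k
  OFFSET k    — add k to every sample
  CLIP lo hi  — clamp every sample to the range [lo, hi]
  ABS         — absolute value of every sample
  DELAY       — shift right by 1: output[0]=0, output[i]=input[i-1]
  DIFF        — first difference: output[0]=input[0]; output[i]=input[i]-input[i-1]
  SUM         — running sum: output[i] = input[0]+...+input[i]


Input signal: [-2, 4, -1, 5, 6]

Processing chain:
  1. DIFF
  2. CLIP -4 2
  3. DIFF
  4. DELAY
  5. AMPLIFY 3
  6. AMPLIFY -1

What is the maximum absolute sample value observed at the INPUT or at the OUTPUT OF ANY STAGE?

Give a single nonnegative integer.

Input: [-2, 4, -1, 5, 6] (max |s|=6)
Stage 1 (DIFF): s[0]=-2, 4--2=6, -1-4=-5, 5--1=6, 6-5=1 -> [-2, 6, -5, 6, 1] (max |s|=6)
Stage 2 (CLIP -4 2): clip(-2,-4,2)=-2, clip(6,-4,2)=2, clip(-5,-4,2)=-4, clip(6,-4,2)=2, clip(1,-4,2)=1 -> [-2, 2, -4, 2, 1] (max |s|=4)
Stage 3 (DIFF): s[0]=-2, 2--2=4, -4-2=-6, 2--4=6, 1-2=-1 -> [-2, 4, -6, 6, -1] (max |s|=6)
Stage 4 (DELAY): [0, -2, 4, -6, 6] = [0, -2, 4, -6, 6] -> [0, -2, 4, -6, 6] (max |s|=6)
Stage 5 (AMPLIFY 3): 0*3=0, -2*3=-6, 4*3=12, -6*3=-18, 6*3=18 -> [0, -6, 12, -18, 18] (max |s|=18)
Stage 6 (AMPLIFY -1): 0*-1=0, -6*-1=6, 12*-1=-12, -18*-1=18, 18*-1=-18 -> [0, 6, -12, 18, -18] (max |s|=18)
Overall max amplitude: 18

Answer: 18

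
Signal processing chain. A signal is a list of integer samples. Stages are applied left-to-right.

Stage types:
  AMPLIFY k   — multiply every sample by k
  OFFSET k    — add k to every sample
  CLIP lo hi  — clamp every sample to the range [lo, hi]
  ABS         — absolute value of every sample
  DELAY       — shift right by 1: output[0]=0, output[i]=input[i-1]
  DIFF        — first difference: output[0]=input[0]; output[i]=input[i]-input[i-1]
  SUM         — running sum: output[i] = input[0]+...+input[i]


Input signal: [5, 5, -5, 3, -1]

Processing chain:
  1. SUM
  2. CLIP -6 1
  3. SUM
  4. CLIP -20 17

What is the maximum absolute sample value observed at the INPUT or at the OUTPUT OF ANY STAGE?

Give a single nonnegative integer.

Answer: 10

Derivation:
Input: [5, 5, -5, 3, -1] (max |s|=5)
Stage 1 (SUM): sum[0..0]=5, sum[0..1]=10, sum[0..2]=5, sum[0..3]=8, sum[0..4]=7 -> [5, 10, 5, 8, 7] (max |s|=10)
Stage 2 (CLIP -6 1): clip(5,-6,1)=1, clip(10,-6,1)=1, clip(5,-6,1)=1, clip(8,-6,1)=1, clip(7,-6,1)=1 -> [1, 1, 1, 1, 1] (max |s|=1)
Stage 3 (SUM): sum[0..0]=1, sum[0..1]=2, sum[0..2]=3, sum[0..3]=4, sum[0..4]=5 -> [1, 2, 3, 4, 5] (max |s|=5)
Stage 4 (CLIP -20 17): clip(1,-20,17)=1, clip(2,-20,17)=2, clip(3,-20,17)=3, clip(4,-20,17)=4, clip(5,-20,17)=5 -> [1, 2, 3, 4, 5] (max |s|=5)
Overall max amplitude: 10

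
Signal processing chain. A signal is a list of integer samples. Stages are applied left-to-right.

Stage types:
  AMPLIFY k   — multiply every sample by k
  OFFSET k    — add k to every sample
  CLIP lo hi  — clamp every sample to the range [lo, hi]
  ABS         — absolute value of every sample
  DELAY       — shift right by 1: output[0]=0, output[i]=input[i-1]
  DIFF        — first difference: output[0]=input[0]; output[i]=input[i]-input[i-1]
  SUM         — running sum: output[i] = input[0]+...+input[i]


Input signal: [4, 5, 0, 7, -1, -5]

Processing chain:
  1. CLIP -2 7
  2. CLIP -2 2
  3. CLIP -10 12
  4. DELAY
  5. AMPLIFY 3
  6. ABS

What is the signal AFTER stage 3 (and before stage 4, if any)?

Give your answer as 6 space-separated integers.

Input: [4, 5, 0, 7, -1, -5]
Stage 1 (CLIP -2 7): clip(4,-2,7)=4, clip(5,-2,7)=5, clip(0,-2,7)=0, clip(7,-2,7)=7, clip(-1,-2,7)=-1, clip(-5,-2,7)=-2 -> [4, 5, 0, 7, -1, -2]
Stage 2 (CLIP -2 2): clip(4,-2,2)=2, clip(5,-2,2)=2, clip(0,-2,2)=0, clip(7,-2,2)=2, clip(-1,-2,2)=-1, clip(-2,-2,2)=-2 -> [2, 2, 0, 2, -1, -2]
Stage 3 (CLIP -10 12): clip(2,-10,12)=2, clip(2,-10,12)=2, clip(0,-10,12)=0, clip(2,-10,12)=2, clip(-1,-10,12)=-1, clip(-2,-10,12)=-2 -> [2, 2, 0, 2, -1, -2]

Answer: 2 2 0 2 -1 -2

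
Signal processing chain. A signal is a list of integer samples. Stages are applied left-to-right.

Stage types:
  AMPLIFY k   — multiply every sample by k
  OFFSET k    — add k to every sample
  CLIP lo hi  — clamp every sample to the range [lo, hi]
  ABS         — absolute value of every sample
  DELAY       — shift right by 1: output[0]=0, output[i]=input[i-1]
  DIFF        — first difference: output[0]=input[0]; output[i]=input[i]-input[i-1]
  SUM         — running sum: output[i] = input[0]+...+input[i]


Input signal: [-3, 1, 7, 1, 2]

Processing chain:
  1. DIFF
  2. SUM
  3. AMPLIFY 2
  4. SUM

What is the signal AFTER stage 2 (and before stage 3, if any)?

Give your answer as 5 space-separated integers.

Input: [-3, 1, 7, 1, 2]
Stage 1 (DIFF): s[0]=-3, 1--3=4, 7-1=6, 1-7=-6, 2-1=1 -> [-3, 4, 6, -6, 1]
Stage 2 (SUM): sum[0..0]=-3, sum[0..1]=1, sum[0..2]=7, sum[0..3]=1, sum[0..4]=2 -> [-3, 1, 7, 1, 2]

Answer: -3 1 7 1 2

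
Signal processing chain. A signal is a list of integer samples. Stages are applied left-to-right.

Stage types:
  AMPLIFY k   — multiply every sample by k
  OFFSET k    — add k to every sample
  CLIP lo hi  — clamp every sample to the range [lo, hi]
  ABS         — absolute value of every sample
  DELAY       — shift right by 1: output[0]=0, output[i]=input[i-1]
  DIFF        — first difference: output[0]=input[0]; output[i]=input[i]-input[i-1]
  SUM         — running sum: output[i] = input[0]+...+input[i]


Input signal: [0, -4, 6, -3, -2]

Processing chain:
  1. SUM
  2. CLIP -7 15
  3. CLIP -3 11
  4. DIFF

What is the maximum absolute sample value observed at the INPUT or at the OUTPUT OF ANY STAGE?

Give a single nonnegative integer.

Input: [0, -4, 6, -3, -2] (max |s|=6)
Stage 1 (SUM): sum[0..0]=0, sum[0..1]=-4, sum[0..2]=2, sum[0..3]=-1, sum[0..4]=-3 -> [0, -4, 2, -1, -3] (max |s|=4)
Stage 2 (CLIP -7 15): clip(0,-7,15)=0, clip(-4,-7,15)=-4, clip(2,-7,15)=2, clip(-1,-7,15)=-1, clip(-3,-7,15)=-3 -> [0, -4, 2, -1, -3] (max |s|=4)
Stage 3 (CLIP -3 11): clip(0,-3,11)=0, clip(-4,-3,11)=-3, clip(2,-3,11)=2, clip(-1,-3,11)=-1, clip(-3,-3,11)=-3 -> [0, -3, 2, -1, -3] (max |s|=3)
Stage 4 (DIFF): s[0]=0, -3-0=-3, 2--3=5, -1-2=-3, -3--1=-2 -> [0, -3, 5, -3, -2] (max |s|=5)
Overall max amplitude: 6

Answer: 6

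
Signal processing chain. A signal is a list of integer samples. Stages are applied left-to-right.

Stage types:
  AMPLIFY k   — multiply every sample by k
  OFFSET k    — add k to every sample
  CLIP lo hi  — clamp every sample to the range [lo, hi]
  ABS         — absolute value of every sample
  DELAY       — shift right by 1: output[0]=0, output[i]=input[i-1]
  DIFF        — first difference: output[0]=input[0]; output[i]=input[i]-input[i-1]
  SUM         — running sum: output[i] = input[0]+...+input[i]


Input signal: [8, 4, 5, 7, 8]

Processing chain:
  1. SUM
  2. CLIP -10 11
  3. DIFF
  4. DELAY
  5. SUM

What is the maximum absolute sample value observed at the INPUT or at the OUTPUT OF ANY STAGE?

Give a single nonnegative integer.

Input: [8, 4, 5, 7, 8] (max |s|=8)
Stage 1 (SUM): sum[0..0]=8, sum[0..1]=12, sum[0..2]=17, sum[0..3]=24, sum[0..4]=32 -> [8, 12, 17, 24, 32] (max |s|=32)
Stage 2 (CLIP -10 11): clip(8,-10,11)=8, clip(12,-10,11)=11, clip(17,-10,11)=11, clip(24,-10,11)=11, clip(32,-10,11)=11 -> [8, 11, 11, 11, 11] (max |s|=11)
Stage 3 (DIFF): s[0]=8, 11-8=3, 11-11=0, 11-11=0, 11-11=0 -> [8, 3, 0, 0, 0] (max |s|=8)
Stage 4 (DELAY): [0, 8, 3, 0, 0] = [0, 8, 3, 0, 0] -> [0, 8, 3, 0, 0] (max |s|=8)
Stage 5 (SUM): sum[0..0]=0, sum[0..1]=8, sum[0..2]=11, sum[0..3]=11, sum[0..4]=11 -> [0, 8, 11, 11, 11] (max |s|=11)
Overall max amplitude: 32

Answer: 32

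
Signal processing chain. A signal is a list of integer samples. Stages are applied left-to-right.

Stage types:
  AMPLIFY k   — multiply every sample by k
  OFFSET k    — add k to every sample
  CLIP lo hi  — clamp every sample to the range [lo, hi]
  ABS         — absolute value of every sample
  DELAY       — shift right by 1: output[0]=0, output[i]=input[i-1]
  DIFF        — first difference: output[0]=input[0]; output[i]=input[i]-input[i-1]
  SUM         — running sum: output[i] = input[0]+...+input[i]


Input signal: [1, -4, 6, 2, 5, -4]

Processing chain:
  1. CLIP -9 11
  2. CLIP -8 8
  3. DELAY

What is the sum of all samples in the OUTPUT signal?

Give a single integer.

Input: [1, -4, 6, 2, 5, -4]
Stage 1 (CLIP -9 11): clip(1,-9,11)=1, clip(-4,-9,11)=-4, clip(6,-9,11)=6, clip(2,-9,11)=2, clip(5,-9,11)=5, clip(-4,-9,11)=-4 -> [1, -4, 6, 2, 5, -4]
Stage 2 (CLIP -8 8): clip(1,-8,8)=1, clip(-4,-8,8)=-4, clip(6,-8,8)=6, clip(2,-8,8)=2, clip(5,-8,8)=5, clip(-4,-8,8)=-4 -> [1, -4, 6, 2, 5, -4]
Stage 3 (DELAY): [0, 1, -4, 6, 2, 5] = [0, 1, -4, 6, 2, 5] -> [0, 1, -4, 6, 2, 5]
Output sum: 10

Answer: 10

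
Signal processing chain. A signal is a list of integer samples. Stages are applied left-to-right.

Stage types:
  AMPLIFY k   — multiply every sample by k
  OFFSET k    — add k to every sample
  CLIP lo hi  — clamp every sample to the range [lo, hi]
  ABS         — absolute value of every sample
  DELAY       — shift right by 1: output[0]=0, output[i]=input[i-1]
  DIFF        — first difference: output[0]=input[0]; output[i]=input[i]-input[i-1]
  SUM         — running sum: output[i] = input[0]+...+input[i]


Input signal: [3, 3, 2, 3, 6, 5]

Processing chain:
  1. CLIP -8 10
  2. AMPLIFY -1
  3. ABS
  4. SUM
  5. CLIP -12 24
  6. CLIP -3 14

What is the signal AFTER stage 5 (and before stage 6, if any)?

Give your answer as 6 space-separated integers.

Answer: 3 6 8 11 17 22

Derivation:
Input: [3, 3, 2, 3, 6, 5]
Stage 1 (CLIP -8 10): clip(3,-8,10)=3, clip(3,-8,10)=3, clip(2,-8,10)=2, clip(3,-8,10)=3, clip(6,-8,10)=6, clip(5,-8,10)=5 -> [3, 3, 2, 3, 6, 5]
Stage 2 (AMPLIFY -1): 3*-1=-3, 3*-1=-3, 2*-1=-2, 3*-1=-3, 6*-1=-6, 5*-1=-5 -> [-3, -3, -2, -3, -6, -5]
Stage 3 (ABS): |-3|=3, |-3|=3, |-2|=2, |-3|=3, |-6|=6, |-5|=5 -> [3, 3, 2, 3, 6, 5]
Stage 4 (SUM): sum[0..0]=3, sum[0..1]=6, sum[0..2]=8, sum[0..3]=11, sum[0..4]=17, sum[0..5]=22 -> [3, 6, 8, 11, 17, 22]
Stage 5 (CLIP -12 24): clip(3,-12,24)=3, clip(6,-12,24)=6, clip(8,-12,24)=8, clip(11,-12,24)=11, clip(17,-12,24)=17, clip(22,-12,24)=22 -> [3, 6, 8, 11, 17, 22]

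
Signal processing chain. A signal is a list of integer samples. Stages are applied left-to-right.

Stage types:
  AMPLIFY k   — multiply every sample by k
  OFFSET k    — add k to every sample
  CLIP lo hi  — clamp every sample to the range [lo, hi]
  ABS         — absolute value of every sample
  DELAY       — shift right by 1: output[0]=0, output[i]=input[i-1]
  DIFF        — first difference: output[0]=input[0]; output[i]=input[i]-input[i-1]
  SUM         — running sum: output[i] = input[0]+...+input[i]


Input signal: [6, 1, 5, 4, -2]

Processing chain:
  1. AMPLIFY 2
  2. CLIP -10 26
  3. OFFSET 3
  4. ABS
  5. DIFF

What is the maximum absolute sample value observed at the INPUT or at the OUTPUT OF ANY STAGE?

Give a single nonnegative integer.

Answer: 15

Derivation:
Input: [6, 1, 5, 4, -2] (max |s|=6)
Stage 1 (AMPLIFY 2): 6*2=12, 1*2=2, 5*2=10, 4*2=8, -2*2=-4 -> [12, 2, 10, 8, -4] (max |s|=12)
Stage 2 (CLIP -10 26): clip(12,-10,26)=12, clip(2,-10,26)=2, clip(10,-10,26)=10, clip(8,-10,26)=8, clip(-4,-10,26)=-4 -> [12, 2, 10, 8, -4] (max |s|=12)
Stage 3 (OFFSET 3): 12+3=15, 2+3=5, 10+3=13, 8+3=11, -4+3=-1 -> [15, 5, 13, 11, -1] (max |s|=15)
Stage 4 (ABS): |15|=15, |5|=5, |13|=13, |11|=11, |-1|=1 -> [15, 5, 13, 11, 1] (max |s|=15)
Stage 5 (DIFF): s[0]=15, 5-15=-10, 13-5=8, 11-13=-2, 1-11=-10 -> [15, -10, 8, -2, -10] (max |s|=15)
Overall max amplitude: 15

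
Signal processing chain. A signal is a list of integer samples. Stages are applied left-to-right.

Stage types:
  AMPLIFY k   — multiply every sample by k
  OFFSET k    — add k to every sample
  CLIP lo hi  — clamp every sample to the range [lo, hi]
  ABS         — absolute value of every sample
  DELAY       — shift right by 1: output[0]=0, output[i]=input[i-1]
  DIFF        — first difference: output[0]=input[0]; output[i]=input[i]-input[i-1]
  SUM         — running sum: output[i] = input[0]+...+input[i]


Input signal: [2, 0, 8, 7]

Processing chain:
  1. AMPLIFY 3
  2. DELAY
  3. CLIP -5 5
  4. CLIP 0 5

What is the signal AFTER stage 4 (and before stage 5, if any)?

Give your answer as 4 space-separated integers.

Input: [2, 0, 8, 7]
Stage 1 (AMPLIFY 3): 2*3=6, 0*3=0, 8*3=24, 7*3=21 -> [6, 0, 24, 21]
Stage 2 (DELAY): [0, 6, 0, 24] = [0, 6, 0, 24] -> [0, 6, 0, 24]
Stage 3 (CLIP -5 5): clip(0,-5,5)=0, clip(6,-5,5)=5, clip(0,-5,5)=0, clip(24,-5,5)=5 -> [0, 5, 0, 5]
Stage 4 (CLIP 0 5): clip(0,0,5)=0, clip(5,0,5)=5, clip(0,0,5)=0, clip(5,0,5)=5 -> [0, 5, 0, 5]

Answer: 0 5 0 5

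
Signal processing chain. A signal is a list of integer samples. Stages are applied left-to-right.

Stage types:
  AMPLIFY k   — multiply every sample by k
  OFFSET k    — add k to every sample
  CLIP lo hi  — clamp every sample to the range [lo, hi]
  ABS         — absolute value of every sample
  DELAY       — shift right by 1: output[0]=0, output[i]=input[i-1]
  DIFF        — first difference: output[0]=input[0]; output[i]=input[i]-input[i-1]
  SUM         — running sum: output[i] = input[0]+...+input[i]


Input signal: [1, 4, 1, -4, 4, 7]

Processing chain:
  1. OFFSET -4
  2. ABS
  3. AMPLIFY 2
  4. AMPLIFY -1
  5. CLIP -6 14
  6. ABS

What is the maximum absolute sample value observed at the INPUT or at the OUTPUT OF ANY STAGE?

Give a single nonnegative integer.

Input: [1, 4, 1, -4, 4, 7] (max |s|=7)
Stage 1 (OFFSET -4): 1+-4=-3, 4+-4=0, 1+-4=-3, -4+-4=-8, 4+-4=0, 7+-4=3 -> [-3, 0, -3, -8, 0, 3] (max |s|=8)
Stage 2 (ABS): |-3|=3, |0|=0, |-3|=3, |-8|=8, |0|=0, |3|=3 -> [3, 0, 3, 8, 0, 3] (max |s|=8)
Stage 3 (AMPLIFY 2): 3*2=6, 0*2=0, 3*2=6, 8*2=16, 0*2=0, 3*2=6 -> [6, 0, 6, 16, 0, 6] (max |s|=16)
Stage 4 (AMPLIFY -1): 6*-1=-6, 0*-1=0, 6*-1=-6, 16*-1=-16, 0*-1=0, 6*-1=-6 -> [-6, 0, -6, -16, 0, -6] (max |s|=16)
Stage 5 (CLIP -6 14): clip(-6,-6,14)=-6, clip(0,-6,14)=0, clip(-6,-6,14)=-6, clip(-16,-6,14)=-6, clip(0,-6,14)=0, clip(-6,-6,14)=-6 -> [-6, 0, -6, -6, 0, -6] (max |s|=6)
Stage 6 (ABS): |-6|=6, |0|=0, |-6|=6, |-6|=6, |0|=0, |-6|=6 -> [6, 0, 6, 6, 0, 6] (max |s|=6)
Overall max amplitude: 16

Answer: 16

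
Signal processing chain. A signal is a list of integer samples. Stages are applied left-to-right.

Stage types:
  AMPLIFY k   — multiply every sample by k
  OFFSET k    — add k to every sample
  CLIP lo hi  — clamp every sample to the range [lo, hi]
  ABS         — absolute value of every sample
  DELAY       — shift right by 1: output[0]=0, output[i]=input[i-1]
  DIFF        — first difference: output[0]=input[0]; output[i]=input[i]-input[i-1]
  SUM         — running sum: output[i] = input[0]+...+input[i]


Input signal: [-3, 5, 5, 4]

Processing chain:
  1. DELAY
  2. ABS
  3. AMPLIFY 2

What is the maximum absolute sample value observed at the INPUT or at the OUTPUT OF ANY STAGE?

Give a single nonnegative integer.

Answer: 10

Derivation:
Input: [-3, 5, 5, 4] (max |s|=5)
Stage 1 (DELAY): [0, -3, 5, 5] = [0, -3, 5, 5] -> [0, -3, 5, 5] (max |s|=5)
Stage 2 (ABS): |0|=0, |-3|=3, |5|=5, |5|=5 -> [0, 3, 5, 5] (max |s|=5)
Stage 3 (AMPLIFY 2): 0*2=0, 3*2=6, 5*2=10, 5*2=10 -> [0, 6, 10, 10] (max |s|=10)
Overall max amplitude: 10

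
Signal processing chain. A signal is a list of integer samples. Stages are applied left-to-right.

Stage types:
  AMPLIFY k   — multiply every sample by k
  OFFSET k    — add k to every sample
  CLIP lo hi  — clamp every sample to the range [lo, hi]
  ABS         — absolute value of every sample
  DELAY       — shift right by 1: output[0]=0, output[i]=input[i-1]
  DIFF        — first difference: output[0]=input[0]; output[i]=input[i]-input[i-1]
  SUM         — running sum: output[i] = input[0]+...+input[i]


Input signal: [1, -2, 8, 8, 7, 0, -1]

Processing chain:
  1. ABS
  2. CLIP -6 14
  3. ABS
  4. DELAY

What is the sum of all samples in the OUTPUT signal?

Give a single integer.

Input: [1, -2, 8, 8, 7, 0, -1]
Stage 1 (ABS): |1|=1, |-2|=2, |8|=8, |8|=8, |7|=7, |0|=0, |-1|=1 -> [1, 2, 8, 8, 7, 0, 1]
Stage 2 (CLIP -6 14): clip(1,-6,14)=1, clip(2,-6,14)=2, clip(8,-6,14)=8, clip(8,-6,14)=8, clip(7,-6,14)=7, clip(0,-6,14)=0, clip(1,-6,14)=1 -> [1, 2, 8, 8, 7, 0, 1]
Stage 3 (ABS): |1|=1, |2|=2, |8|=8, |8|=8, |7|=7, |0|=0, |1|=1 -> [1, 2, 8, 8, 7, 0, 1]
Stage 4 (DELAY): [0, 1, 2, 8, 8, 7, 0] = [0, 1, 2, 8, 8, 7, 0] -> [0, 1, 2, 8, 8, 7, 0]
Output sum: 26

Answer: 26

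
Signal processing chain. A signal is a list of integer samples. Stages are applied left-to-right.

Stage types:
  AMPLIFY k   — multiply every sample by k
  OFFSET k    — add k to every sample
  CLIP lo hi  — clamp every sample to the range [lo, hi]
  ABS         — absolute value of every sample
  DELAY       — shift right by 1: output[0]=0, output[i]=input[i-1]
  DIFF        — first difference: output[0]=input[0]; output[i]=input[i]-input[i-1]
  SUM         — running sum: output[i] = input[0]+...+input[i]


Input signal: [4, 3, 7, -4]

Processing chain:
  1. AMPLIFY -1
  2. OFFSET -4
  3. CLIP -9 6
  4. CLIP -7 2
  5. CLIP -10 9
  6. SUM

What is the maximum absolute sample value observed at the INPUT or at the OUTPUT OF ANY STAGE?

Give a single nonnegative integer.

Answer: 21

Derivation:
Input: [4, 3, 7, -4] (max |s|=7)
Stage 1 (AMPLIFY -1): 4*-1=-4, 3*-1=-3, 7*-1=-7, -4*-1=4 -> [-4, -3, -7, 4] (max |s|=7)
Stage 2 (OFFSET -4): -4+-4=-8, -3+-4=-7, -7+-4=-11, 4+-4=0 -> [-8, -7, -11, 0] (max |s|=11)
Stage 3 (CLIP -9 6): clip(-8,-9,6)=-8, clip(-7,-9,6)=-7, clip(-11,-9,6)=-9, clip(0,-9,6)=0 -> [-8, -7, -9, 0] (max |s|=9)
Stage 4 (CLIP -7 2): clip(-8,-7,2)=-7, clip(-7,-7,2)=-7, clip(-9,-7,2)=-7, clip(0,-7,2)=0 -> [-7, -7, -7, 0] (max |s|=7)
Stage 5 (CLIP -10 9): clip(-7,-10,9)=-7, clip(-7,-10,9)=-7, clip(-7,-10,9)=-7, clip(0,-10,9)=0 -> [-7, -7, -7, 0] (max |s|=7)
Stage 6 (SUM): sum[0..0]=-7, sum[0..1]=-14, sum[0..2]=-21, sum[0..3]=-21 -> [-7, -14, -21, -21] (max |s|=21)
Overall max amplitude: 21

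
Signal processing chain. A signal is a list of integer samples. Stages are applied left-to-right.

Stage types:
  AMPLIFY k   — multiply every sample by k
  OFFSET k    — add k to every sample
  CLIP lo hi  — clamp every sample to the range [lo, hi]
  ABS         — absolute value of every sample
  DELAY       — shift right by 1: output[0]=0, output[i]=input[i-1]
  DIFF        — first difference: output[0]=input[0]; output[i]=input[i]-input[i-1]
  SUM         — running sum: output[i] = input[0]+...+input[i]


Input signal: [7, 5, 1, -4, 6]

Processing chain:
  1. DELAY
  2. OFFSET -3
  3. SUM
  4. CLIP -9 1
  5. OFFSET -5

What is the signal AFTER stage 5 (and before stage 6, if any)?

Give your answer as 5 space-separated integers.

Answer: -8 -4 -4 -4 -11

Derivation:
Input: [7, 5, 1, -4, 6]
Stage 1 (DELAY): [0, 7, 5, 1, -4] = [0, 7, 5, 1, -4] -> [0, 7, 5, 1, -4]
Stage 2 (OFFSET -3): 0+-3=-3, 7+-3=4, 5+-3=2, 1+-3=-2, -4+-3=-7 -> [-3, 4, 2, -2, -7]
Stage 3 (SUM): sum[0..0]=-3, sum[0..1]=1, sum[0..2]=3, sum[0..3]=1, sum[0..4]=-6 -> [-3, 1, 3, 1, -6]
Stage 4 (CLIP -9 1): clip(-3,-9,1)=-3, clip(1,-9,1)=1, clip(3,-9,1)=1, clip(1,-9,1)=1, clip(-6,-9,1)=-6 -> [-3, 1, 1, 1, -6]
Stage 5 (OFFSET -5): -3+-5=-8, 1+-5=-4, 1+-5=-4, 1+-5=-4, -6+-5=-11 -> [-8, -4, -4, -4, -11]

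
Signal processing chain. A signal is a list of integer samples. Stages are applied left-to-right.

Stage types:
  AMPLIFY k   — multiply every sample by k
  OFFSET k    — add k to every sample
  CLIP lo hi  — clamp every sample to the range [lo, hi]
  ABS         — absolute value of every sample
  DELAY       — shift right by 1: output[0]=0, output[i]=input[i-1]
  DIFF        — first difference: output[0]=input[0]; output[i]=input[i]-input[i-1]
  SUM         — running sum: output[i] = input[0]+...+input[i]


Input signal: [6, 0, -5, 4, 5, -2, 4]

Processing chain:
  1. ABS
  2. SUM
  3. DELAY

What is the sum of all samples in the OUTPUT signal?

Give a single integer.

Answer: 80

Derivation:
Input: [6, 0, -5, 4, 5, -2, 4]
Stage 1 (ABS): |6|=6, |0|=0, |-5|=5, |4|=4, |5|=5, |-2|=2, |4|=4 -> [6, 0, 5, 4, 5, 2, 4]
Stage 2 (SUM): sum[0..0]=6, sum[0..1]=6, sum[0..2]=11, sum[0..3]=15, sum[0..4]=20, sum[0..5]=22, sum[0..6]=26 -> [6, 6, 11, 15, 20, 22, 26]
Stage 3 (DELAY): [0, 6, 6, 11, 15, 20, 22] = [0, 6, 6, 11, 15, 20, 22] -> [0, 6, 6, 11, 15, 20, 22]
Output sum: 80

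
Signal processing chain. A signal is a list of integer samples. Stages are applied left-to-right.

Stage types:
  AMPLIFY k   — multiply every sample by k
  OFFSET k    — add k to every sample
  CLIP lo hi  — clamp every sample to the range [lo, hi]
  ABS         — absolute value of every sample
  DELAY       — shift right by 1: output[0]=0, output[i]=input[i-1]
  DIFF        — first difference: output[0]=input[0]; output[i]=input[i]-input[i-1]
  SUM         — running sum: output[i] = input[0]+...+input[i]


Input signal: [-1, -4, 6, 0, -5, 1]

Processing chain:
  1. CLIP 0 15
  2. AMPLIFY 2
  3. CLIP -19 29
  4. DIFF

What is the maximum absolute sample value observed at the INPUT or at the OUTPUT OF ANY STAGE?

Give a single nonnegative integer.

Answer: 12

Derivation:
Input: [-1, -4, 6, 0, -5, 1] (max |s|=6)
Stage 1 (CLIP 0 15): clip(-1,0,15)=0, clip(-4,0,15)=0, clip(6,0,15)=6, clip(0,0,15)=0, clip(-5,0,15)=0, clip(1,0,15)=1 -> [0, 0, 6, 0, 0, 1] (max |s|=6)
Stage 2 (AMPLIFY 2): 0*2=0, 0*2=0, 6*2=12, 0*2=0, 0*2=0, 1*2=2 -> [0, 0, 12, 0, 0, 2] (max |s|=12)
Stage 3 (CLIP -19 29): clip(0,-19,29)=0, clip(0,-19,29)=0, clip(12,-19,29)=12, clip(0,-19,29)=0, clip(0,-19,29)=0, clip(2,-19,29)=2 -> [0, 0, 12, 0, 0, 2] (max |s|=12)
Stage 4 (DIFF): s[0]=0, 0-0=0, 12-0=12, 0-12=-12, 0-0=0, 2-0=2 -> [0, 0, 12, -12, 0, 2] (max |s|=12)
Overall max amplitude: 12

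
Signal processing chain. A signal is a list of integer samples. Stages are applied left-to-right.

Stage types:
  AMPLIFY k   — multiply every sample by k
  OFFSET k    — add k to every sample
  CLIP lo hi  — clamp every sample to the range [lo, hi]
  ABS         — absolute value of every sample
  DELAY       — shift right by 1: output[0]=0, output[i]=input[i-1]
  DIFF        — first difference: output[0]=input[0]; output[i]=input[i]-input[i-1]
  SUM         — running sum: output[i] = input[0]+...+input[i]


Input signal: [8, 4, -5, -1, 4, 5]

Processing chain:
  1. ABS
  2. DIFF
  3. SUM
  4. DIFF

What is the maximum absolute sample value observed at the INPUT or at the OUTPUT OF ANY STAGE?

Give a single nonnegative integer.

Input: [8, 4, -5, -1, 4, 5] (max |s|=8)
Stage 1 (ABS): |8|=8, |4|=4, |-5|=5, |-1|=1, |4|=4, |5|=5 -> [8, 4, 5, 1, 4, 5] (max |s|=8)
Stage 2 (DIFF): s[0]=8, 4-8=-4, 5-4=1, 1-5=-4, 4-1=3, 5-4=1 -> [8, -4, 1, -4, 3, 1] (max |s|=8)
Stage 3 (SUM): sum[0..0]=8, sum[0..1]=4, sum[0..2]=5, sum[0..3]=1, sum[0..4]=4, sum[0..5]=5 -> [8, 4, 5, 1, 4, 5] (max |s|=8)
Stage 4 (DIFF): s[0]=8, 4-8=-4, 5-4=1, 1-5=-4, 4-1=3, 5-4=1 -> [8, -4, 1, -4, 3, 1] (max |s|=8)
Overall max amplitude: 8

Answer: 8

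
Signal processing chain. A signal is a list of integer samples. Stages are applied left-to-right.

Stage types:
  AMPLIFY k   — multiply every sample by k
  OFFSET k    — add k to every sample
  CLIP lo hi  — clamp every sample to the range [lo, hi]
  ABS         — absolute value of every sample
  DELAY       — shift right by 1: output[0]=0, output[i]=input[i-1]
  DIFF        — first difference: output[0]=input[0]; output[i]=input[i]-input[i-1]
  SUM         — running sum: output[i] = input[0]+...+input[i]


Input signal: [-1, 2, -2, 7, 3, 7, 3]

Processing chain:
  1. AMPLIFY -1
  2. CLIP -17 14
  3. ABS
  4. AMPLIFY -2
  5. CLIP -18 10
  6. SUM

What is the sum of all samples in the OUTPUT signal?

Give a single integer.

Answer: -166

Derivation:
Input: [-1, 2, -2, 7, 3, 7, 3]
Stage 1 (AMPLIFY -1): -1*-1=1, 2*-1=-2, -2*-1=2, 7*-1=-7, 3*-1=-3, 7*-1=-7, 3*-1=-3 -> [1, -2, 2, -7, -3, -7, -3]
Stage 2 (CLIP -17 14): clip(1,-17,14)=1, clip(-2,-17,14)=-2, clip(2,-17,14)=2, clip(-7,-17,14)=-7, clip(-3,-17,14)=-3, clip(-7,-17,14)=-7, clip(-3,-17,14)=-3 -> [1, -2, 2, -7, -3, -7, -3]
Stage 3 (ABS): |1|=1, |-2|=2, |2|=2, |-7|=7, |-3|=3, |-7|=7, |-3|=3 -> [1, 2, 2, 7, 3, 7, 3]
Stage 4 (AMPLIFY -2): 1*-2=-2, 2*-2=-4, 2*-2=-4, 7*-2=-14, 3*-2=-6, 7*-2=-14, 3*-2=-6 -> [-2, -4, -4, -14, -6, -14, -6]
Stage 5 (CLIP -18 10): clip(-2,-18,10)=-2, clip(-4,-18,10)=-4, clip(-4,-18,10)=-4, clip(-14,-18,10)=-14, clip(-6,-18,10)=-6, clip(-14,-18,10)=-14, clip(-6,-18,10)=-6 -> [-2, -4, -4, -14, -6, -14, -6]
Stage 6 (SUM): sum[0..0]=-2, sum[0..1]=-6, sum[0..2]=-10, sum[0..3]=-24, sum[0..4]=-30, sum[0..5]=-44, sum[0..6]=-50 -> [-2, -6, -10, -24, -30, -44, -50]
Output sum: -166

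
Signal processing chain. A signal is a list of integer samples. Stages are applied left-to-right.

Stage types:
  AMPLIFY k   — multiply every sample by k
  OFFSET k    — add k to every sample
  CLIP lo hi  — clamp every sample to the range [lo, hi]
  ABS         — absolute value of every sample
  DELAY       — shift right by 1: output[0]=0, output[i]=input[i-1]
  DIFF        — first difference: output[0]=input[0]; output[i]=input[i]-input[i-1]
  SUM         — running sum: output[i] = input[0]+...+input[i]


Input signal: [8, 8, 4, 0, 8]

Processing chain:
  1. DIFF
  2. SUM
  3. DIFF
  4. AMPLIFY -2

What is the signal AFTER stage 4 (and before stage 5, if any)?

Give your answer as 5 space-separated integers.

Input: [8, 8, 4, 0, 8]
Stage 1 (DIFF): s[0]=8, 8-8=0, 4-8=-4, 0-4=-4, 8-0=8 -> [8, 0, -4, -4, 8]
Stage 2 (SUM): sum[0..0]=8, sum[0..1]=8, sum[0..2]=4, sum[0..3]=0, sum[0..4]=8 -> [8, 8, 4, 0, 8]
Stage 3 (DIFF): s[0]=8, 8-8=0, 4-8=-4, 0-4=-4, 8-0=8 -> [8, 0, -4, -4, 8]
Stage 4 (AMPLIFY -2): 8*-2=-16, 0*-2=0, -4*-2=8, -4*-2=8, 8*-2=-16 -> [-16, 0, 8, 8, -16]

Answer: -16 0 8 8 -16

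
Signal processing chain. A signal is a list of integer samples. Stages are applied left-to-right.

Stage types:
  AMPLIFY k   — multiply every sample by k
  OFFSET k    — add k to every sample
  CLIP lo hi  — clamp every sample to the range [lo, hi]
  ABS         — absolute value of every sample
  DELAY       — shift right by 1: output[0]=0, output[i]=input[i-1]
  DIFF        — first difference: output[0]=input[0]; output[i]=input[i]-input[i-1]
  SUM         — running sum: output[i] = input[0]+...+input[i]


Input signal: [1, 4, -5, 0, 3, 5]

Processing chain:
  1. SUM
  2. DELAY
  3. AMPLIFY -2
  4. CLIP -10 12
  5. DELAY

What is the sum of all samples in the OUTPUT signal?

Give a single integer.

Input: [1, 4, -5, 0, 3, 5]
Stage 1 (SUM): sum[0..0]=1, sum[0..1]=5, sum[0..2]=0, sum[0..3]=0, sum[0..4]=3, sum[0..5]=8 -> [1, 5, 0, 0, 3, 8]
Stage 2 (DELAY): [0, 1, 5, 0, 0, 3] = [0, 1, 5, 0, 0, 3] -> [0, 1, 5, 0, 0, 3]
Stage 3 (AMPLIFY -2): 0*-2=0, 1*-2=-2, 5*-2=-10, 0*-2=0, 0*-2=0, 3*-2=-6 -> [0, -2, -10, 0, 0, -6]
Stage 4 (CLIP -10 12): clip(0,-10,12)=0, clip(-2,-10,12)=-2, clip(-10,-10,12)=-10, clip(0,-10,12)=0, clip(0,-10,12)=0, clip(-6,-10,12)=-6 -> [0, -2, -10, 0, 0, -6]
Stage 5 (DELAY): [0, 0, -2, -10, 0, 0] = [0, 0, -2, -10, 0, 0] -> [0, 0, -2, -10, 0, 0]
Output sum: -12

Answer: -12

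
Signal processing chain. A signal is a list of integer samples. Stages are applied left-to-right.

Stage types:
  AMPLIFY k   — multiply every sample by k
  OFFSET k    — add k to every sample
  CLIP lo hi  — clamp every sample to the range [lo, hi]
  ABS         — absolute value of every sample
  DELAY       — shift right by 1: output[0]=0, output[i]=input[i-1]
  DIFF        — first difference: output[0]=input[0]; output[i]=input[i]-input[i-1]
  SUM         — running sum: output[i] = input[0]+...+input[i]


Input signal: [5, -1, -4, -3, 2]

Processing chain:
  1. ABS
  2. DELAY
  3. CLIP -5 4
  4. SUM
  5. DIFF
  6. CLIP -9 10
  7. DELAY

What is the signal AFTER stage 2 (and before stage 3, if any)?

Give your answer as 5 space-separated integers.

Answer: 0 5 1 4 3

Derivation:
Input: [5, -1, -4, -3, 2]
Stage 1 (ABS): |5|=5, |-1|=1, |-4|=4, |-3|=3, |2|=2 -> [5, 1, 4, 3, 2]
Stage 2 (DELAY): [0, 5, 1, 4, 3] = [0, 5, 1, 4, 3] -> [0, 5, 1, 4, 3]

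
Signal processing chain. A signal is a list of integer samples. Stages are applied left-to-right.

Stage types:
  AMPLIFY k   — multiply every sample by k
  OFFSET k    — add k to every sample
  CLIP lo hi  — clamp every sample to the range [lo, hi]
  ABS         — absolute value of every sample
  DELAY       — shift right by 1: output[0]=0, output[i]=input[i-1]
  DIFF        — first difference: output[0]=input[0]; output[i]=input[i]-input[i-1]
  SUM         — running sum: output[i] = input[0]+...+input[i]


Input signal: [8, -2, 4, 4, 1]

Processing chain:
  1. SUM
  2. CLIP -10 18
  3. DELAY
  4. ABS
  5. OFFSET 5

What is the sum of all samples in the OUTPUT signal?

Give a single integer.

Answer: 63

Derivation:
Input: [8, -2, 4, 4, 1]
Stage 1 (SUM): sum[0..0]=8, sum[0..1]=6, sum[0..2]=10, sum[0..3]=14, sum[0..4]=15 -> [8, 6, 10, 14, 15]
Stage 2 (CLIP -10 18): clip(8,-10,18)=8, clip(6,-10,18)=6, clip(10,-10,18)=10, clip(14,-10,18)=14, clip(15,-10,18)=15 -> [8, 6, 10, 14, 15]
Stage 3 (DELAY): [0, 8, 6, 10, 14] = [0, 8, 6, 10, 14] -> [0, 8, 6, 10, 14]
Stage 4 (ABS): |0|=0, |8|=8, |6|=6, |10|=10, |14|=14 -> [0, 8, 6, 10, 14]
Stage 5 (OFFSET 5): 0+5=5, 8+5=13, 6+5=11, 10+5=15, 14+5=19 -> [5, 13, 11, 15, 19]
Output sum: 63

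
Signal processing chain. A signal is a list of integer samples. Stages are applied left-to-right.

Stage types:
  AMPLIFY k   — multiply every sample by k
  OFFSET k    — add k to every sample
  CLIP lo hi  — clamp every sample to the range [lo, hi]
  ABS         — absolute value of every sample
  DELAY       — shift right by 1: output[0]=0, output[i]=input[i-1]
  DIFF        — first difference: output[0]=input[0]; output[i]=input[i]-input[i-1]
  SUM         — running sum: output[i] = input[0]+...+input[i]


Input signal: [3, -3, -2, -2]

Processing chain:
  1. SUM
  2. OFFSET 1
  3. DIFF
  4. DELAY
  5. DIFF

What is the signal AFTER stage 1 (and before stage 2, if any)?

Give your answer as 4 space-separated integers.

Input: [3, -3, -2, -2]
Stage 1 (SUM): sum[0..0]=3, sum[0..1]=0, sum[0..2]=-2, sum[0..3]=-4 -> [3, 0, -2, -4]

Answer: 3 0 -2 -4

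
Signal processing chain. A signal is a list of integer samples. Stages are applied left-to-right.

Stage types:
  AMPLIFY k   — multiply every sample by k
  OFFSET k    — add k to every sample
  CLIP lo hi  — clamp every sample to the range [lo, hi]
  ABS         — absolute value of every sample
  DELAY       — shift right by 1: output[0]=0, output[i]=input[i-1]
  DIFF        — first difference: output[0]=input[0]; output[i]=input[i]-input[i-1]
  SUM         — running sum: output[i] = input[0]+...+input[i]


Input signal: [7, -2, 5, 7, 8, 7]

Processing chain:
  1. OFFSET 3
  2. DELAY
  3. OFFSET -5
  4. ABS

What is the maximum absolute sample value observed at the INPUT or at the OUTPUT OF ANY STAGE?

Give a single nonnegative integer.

Input: [7, -2, 5, 7, 8, 7] (max |s|=8)
Stage 1 (OFFSET 3): 7+3=10, -2+3=1, 5+3=8, 7+3=10, 8+3=11, 7+3=10 -> [10, 1, 8, 10, 11, 10] (max |s|=11)
Stage 2 (DELAY): [0, 10, 1, 8, 10, 11] = [0, 10, 1, 8, 10, 11] -> [0, 10, 1, 8, 10, 11] (max |s|=11)
Stage 3 (OFFSET -5): 0+-5=-5, 10+-5=5, 1+-5=-4, 8+-5=3, 10+-5=5, 11+-5=6 -> [-5, 5, -4, 3, 5, 6] (max |s|=6)
Stage 4 (ABS): |-5|=5, |5|=5, |-4|=4, |3|=3, |5|=5, |6|=6 -> [5, 5, 4, 3, 5, 6] (max |s|=6)
Overall max amplitude: 11

Answer: 11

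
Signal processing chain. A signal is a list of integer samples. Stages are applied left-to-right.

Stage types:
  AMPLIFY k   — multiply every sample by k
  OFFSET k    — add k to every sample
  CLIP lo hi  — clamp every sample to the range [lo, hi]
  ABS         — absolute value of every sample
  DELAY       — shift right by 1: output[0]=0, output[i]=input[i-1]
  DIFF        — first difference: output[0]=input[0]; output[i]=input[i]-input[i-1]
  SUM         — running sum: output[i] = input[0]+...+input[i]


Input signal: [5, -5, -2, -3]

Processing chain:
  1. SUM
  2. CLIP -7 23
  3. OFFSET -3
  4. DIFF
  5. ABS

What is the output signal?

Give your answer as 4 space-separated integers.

Input: [5, -5, -2, -3]
Stage 1 (SUM): sum[0..0]=5, sum[0..1]=0, sum[0..2]=-2, sum[0..3]=-5 -> [5, 0, -2, -5]
Stage 2 (CLIP -7 23): clip(5,-7,23)=5, clip(0,-7,23)=0, clip(-2,-7,23)=-2, clip(-5,-7,23)=-5 -> [5, 0, -2, -5]
Stage 3 (OFFSET -3): 5+-3=2, 0+-3=-3, -2+-3=-5, -5+-3=-8 -> [2, -3, -5, -8]
Stage 4 (DIFF): s[0]=2, -3-2=-5, -5--3=-2, -8--5=-3 -> [2, -5, -2, -3]
Stage 5 (ABS): |2|=2, |-5|=5, |-2|=2, |-3|=3 -> [2, 5, 2, 3]

Answer: 2 5 2 3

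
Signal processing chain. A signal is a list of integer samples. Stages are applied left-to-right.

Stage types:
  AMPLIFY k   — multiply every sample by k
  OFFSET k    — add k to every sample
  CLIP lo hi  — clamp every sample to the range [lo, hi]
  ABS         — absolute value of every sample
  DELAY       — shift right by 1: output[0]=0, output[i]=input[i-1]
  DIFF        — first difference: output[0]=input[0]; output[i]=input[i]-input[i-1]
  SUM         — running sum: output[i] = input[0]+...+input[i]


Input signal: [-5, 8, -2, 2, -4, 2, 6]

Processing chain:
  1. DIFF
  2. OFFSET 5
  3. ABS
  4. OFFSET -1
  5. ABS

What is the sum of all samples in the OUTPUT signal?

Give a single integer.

Answer: 48

Derivation:
Input: [-5, 8, -2, 2, -4, 2, 6]
Stage 1 (DIFF): s[0]=-5, 8--5=13, -2-8=-10, 2--2=4, -4-2=-6, 2--4=6, 6-2=4 -> [-5, 13, -10, 4, -6, 6, 4]
Stage 2 (OFFSET 5): -5+5=0, 13+5=18, -10+5=-5, 4+5=9, -6+5=-1, 6+5=11, 4+5=9 -> [0, 18, -5, 9, -1, 11, 9]
Stage 3 (ABS): |0|=0, |18|=18, |-5|=5, |9|=9, |-1|=1, |11|=11, |9|=9 -> [0, 18, 5, 9, 1, 11, 9]
Stage 4 (OFFSET -1): 0+-1=-1, 18+-1=17, 5+-1=4, 9+-1=8, 1+-1=0, 11+-1=10, 9+-1=8 -> [-1, 17, 4, 8, 0, 10, 8]
Stage 5 (ABS): |-1|=1, |17|=17, |4|=4, |8|=8, |0|=0, |10|=10, |8|=8 -> [1, 17, 4, 8, 0, 10, 8]
Output sum: 48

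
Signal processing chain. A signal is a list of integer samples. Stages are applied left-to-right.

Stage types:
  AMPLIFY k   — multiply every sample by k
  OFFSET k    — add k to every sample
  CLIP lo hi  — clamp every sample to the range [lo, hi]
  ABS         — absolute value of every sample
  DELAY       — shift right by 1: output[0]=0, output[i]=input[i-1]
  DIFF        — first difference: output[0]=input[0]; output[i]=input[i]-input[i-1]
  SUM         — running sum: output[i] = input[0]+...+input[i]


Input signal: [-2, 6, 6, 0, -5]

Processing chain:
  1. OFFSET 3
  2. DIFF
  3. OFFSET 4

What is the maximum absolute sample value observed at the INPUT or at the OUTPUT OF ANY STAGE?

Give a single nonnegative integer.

Input: [-2, 6, 6, 0, -5] (max |s|=6)
Stage 1 (OFFSET 3): -2+3=1, 6+3=9, 6+3=9, 0+3=3, -5+3=-2 -> [1, 9, 9, 3, -2] (max |s|=9)
Stage 2 (DIFF): s[0]=1, 9-1=8, 9-9=0, 3-9=-6, -2-3=-5 -> [1, 8, 0, -6, -5] (max |s|=8)
Stage 3 (OFFSET 4): 1+4=5, 8+4=12, 0+4=4, -6+4=-2, -5+4=-1 -> [5, 12, 4, -2, -1] (max |s|=12)
Overall max amplitude: 12

Answer: 12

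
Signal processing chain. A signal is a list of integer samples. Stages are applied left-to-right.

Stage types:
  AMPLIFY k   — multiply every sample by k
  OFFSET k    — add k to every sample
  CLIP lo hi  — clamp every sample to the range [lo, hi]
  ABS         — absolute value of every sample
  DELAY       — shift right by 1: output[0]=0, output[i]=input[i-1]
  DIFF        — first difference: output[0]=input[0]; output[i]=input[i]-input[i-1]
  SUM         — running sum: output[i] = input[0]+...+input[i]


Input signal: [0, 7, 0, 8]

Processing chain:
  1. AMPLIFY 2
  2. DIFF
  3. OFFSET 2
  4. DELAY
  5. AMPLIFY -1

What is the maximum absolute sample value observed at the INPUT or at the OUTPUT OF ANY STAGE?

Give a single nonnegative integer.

Answer: 18

Derivation:
Input: [0, 7, 0, 8] (max |s|=8)
Stage 1 (AMPLIFY 2): 0*2=0, 7*2=14, 0*2=0, 8*2=16 -> [0, 14, 0, 16] (max |s|=16)
Stage 2 (DIFF): s[0]=0, 14-0=14, 0-14=-14, 16-0=16 -> [0, 14, -14, 16] (max |s|=16)
Stage 3 (OFFSET 2): 0+2=2, 14+2=16, -14+2=-12, 16+2=18 -> [2, 16, -12, 18] (max |s|=18)
Stage 4 (DELAY): [0, 2, 16, -12] = [0, 2, 16, -12] -> [0, 2, 16, -12] (max |s|=16)
Stage 5 (AMPLIFY -1): 0*-1=0, 2*-1=-2, 16*-1=-16, -12*-1=12 -> [0, -2, -16, 12] (max |s|=16)
Overall max amplitude: 18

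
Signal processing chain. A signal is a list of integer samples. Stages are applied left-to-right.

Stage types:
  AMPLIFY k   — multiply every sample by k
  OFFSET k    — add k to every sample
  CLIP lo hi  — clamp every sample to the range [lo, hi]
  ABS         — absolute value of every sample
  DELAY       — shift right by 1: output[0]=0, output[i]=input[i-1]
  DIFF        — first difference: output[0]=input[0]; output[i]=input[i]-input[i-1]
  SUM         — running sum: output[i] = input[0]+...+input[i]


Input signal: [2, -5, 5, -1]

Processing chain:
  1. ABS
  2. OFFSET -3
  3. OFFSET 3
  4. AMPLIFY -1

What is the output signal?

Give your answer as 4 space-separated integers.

Answer: -2 -5 -5 -1

Derivation:
Input: [2, -5, 5, -1]
Stage 1 (ABS): |2|=2, |-5|=5, |5|=5, |-1|=1 -> [2, 5, 5, 1]
Stage 2 (OFFSET -3): 2+-3=-1, 5+-3=2, 5+-3=2, 1+-3=-2 -> [-1, 2, 2, -2]
Stage 3 (OFFSET 3): -1+3=2, 2+3=5, 2+3=5, -2+3=1 -> [2, 5, 5, 1]
Stage 4 (AMPLIFY -1): 2*-1=-2, 5*-1=-5, 5*-1=-5, 1*-1=-1 -> [-2, -5, -5, -1]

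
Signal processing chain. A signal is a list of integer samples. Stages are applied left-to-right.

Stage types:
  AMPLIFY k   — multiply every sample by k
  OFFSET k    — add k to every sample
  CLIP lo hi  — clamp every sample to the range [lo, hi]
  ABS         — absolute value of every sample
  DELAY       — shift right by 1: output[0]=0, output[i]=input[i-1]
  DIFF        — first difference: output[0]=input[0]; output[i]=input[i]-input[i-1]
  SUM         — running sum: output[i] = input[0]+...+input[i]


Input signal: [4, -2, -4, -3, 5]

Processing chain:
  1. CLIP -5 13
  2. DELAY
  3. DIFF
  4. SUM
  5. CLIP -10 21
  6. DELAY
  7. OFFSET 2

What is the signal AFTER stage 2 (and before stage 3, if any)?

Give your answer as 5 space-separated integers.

Answer: 0 4 -2 -4 -3

Derivation:
Input: [4, -2, -4, -3, 5]
Stage 1 (CLIP -5 13): clip(4,-5,13)=4, clip(-2,-5,13)=-2, clip(-4,-5,13)=-4, clip(-3,-5,13)=-3, clip(5,-5,13)=5 -> [4, -2, -4, -3, 5]
Stage 2 (DELAY): [0, 4, -2, -4, -3] = [0, 4, -2, -4, -3] -> [0, 4, -2, -4, -3]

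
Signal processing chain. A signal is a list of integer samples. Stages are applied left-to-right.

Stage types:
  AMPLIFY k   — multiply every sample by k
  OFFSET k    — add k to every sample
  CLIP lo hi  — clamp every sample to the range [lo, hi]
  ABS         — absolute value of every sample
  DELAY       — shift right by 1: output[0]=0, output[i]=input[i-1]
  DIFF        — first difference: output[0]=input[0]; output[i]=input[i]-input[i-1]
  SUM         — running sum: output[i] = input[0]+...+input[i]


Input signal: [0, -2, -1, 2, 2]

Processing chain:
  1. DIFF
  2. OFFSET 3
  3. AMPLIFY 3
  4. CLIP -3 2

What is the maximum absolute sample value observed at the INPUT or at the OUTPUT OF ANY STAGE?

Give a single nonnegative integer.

Input: [0, -2, -1, 2, 2] (max |s|=2)
Stage 1 (DIFF): s[0]=0, -2-0=-2, -1--2=1, 2--1=3, 2-2=0 -> [0, -2, 1, 3, 0] (max |s|=3)
Stage 2 (OFFSET 3): 0+3=3, -2+3=1, 1+3=4, 3+3=6, 0+3=3 -> [3, 1, 4, 6, 3] (max |s|=6)
Stage 3 (AMPLIFY 3): 3*3=9, 1*3=3, 4*3=12, 6*3=18, 3*3=9 -> [9, 3, 12, 18, 9] (max |s|=18)
Stage 4 (CLIP -3 2): clip(9,-3,2)=2, clip(3,-3,2)=2, clip(12,-3,2)=2, clip(18,-3,2)=2, clip(9,-3,2)=2 -> [2, 2, 2, 2, 2] (max |s|=2)
Overall max amplitude: 18

Answer: 18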